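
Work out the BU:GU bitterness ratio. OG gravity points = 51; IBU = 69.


BU:GU = IBU / OG_points
BU:GU = 69 / 51

1.3529


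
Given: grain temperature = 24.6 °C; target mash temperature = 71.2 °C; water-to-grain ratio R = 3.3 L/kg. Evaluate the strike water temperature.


T_strike = (0.41/R)·(T_mash − T_grain) + T_mash
T_strike = (0.41/3.3)·(71.2 − 24.6) + 71.2

76.9897 °C


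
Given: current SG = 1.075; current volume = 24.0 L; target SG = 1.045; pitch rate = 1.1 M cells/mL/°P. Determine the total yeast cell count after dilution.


V_w = V·((SG_c−1)/(SG_t−1)−1);  °P = 259 − 259/SG_t;  cells = rate·(V+V_w)·°P
V_w = 24.0·((1.075−1)/(1.045−1)−1) = 16.0000
V_final = 24.0 + 16.0000 = 40.0000
°P = 259 − 259/1.045 = 11.1531
cells = 1.1·40.0000·11.1531

490.7368 billion cells


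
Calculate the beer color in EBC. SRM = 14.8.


EBC = SRM · 1.97
EBC = 14.8 · 1.97

29.1560 EBC


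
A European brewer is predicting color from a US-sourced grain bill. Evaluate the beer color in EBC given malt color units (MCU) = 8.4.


SRM = 1.4922·MCU^0.6859;  EBC = SRM·1.97
SRM = 1.4922·8.4^0.6859 = 6.4238
EBC = 6.4238·1.97

12.6548 EBC


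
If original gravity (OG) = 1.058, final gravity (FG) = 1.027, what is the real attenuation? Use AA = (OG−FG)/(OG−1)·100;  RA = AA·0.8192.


AA = (1.058 − 1.027)/(1.058 − 1)·100 = 53.4483
RA = 53.4483·0.8192

43.7848 %


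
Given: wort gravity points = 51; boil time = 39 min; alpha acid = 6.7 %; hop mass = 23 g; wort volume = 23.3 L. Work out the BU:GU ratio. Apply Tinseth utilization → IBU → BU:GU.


U = 1.65·0.000125^(GP/1000)·(1−e^(−0.04t))/4.15;  IBU = (α/100)·m·U·1000/V;  BU:GU = IBU/GP
U = 1.65·0.000125^(51/1000)·(1−e^(−0.04·39))/4.15 = 0.1986
IBU = (6.7/100)·23·0.1986·1000/23.3 = 13.1334
BU:GU = 13.1334/51

0.2575


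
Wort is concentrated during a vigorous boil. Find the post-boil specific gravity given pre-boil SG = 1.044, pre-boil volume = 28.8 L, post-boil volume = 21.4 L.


SG_post = 1 + (SG_pre − 1)·V_pre/V_post
pts_pre = (1.044 − 1)·1000 = 44.0000
pts_post = 44.0000·28.8/21.4 = 59.2150
SG_post = 1 + 59.2150/1000

1.0592


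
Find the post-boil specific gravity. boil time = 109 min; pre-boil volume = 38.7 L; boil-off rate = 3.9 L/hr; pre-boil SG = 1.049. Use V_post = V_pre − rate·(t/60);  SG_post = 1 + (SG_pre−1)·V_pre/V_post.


V_post = 38.7 − 3.9·(109/60) = 31.6150
SG_post = 1 + (1.049 − 1)·38.7/31.6150

1.0600


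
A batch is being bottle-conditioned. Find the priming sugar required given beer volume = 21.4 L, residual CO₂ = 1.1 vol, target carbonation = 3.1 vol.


sugar = (target − residual)·4.0·V
sugar = (3.1 − 1.1)·4.0·21.4

171.2000 g


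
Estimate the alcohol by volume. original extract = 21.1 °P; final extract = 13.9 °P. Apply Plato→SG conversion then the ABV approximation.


SG = 259/(259 − P);  ABV = (OG − FG)·131.25
OG = 259/(259 − 21.1) = 1.0887
FG = 259/(259 − 13.9) = 1.0567
ABV = (1.0887 − 1.0567)·131.25

4.1975 % ABV


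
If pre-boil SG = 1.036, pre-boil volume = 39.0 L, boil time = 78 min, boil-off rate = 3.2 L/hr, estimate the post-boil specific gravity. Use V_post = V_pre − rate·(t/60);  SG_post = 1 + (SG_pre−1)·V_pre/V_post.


V_post = 39.0 − 3.2·(78/60) = 34.8400
SG_post = 1 + (1.036 − 1)·39.0/34.8400

1.0403


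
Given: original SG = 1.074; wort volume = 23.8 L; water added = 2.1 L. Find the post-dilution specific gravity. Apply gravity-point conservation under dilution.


SG_new = 1 + (SG_old − 1)·V_old/(V_old + V_water)
pts = (1.074 − 1)·1000·23.8/(23.8 + 2.1) = 68.0000
SG_new = 1 + 68.0000/1000

1.0680


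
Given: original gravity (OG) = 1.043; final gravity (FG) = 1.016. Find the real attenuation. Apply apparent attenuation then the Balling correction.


AA = (OG−FG)/(OG−1)·100;  RA = AA·0.8192
AA = (1.043 − 1.016)/(1.043 − 1)·100 = 62.7907
RA = 62.7907·0.8192

51.4381 %


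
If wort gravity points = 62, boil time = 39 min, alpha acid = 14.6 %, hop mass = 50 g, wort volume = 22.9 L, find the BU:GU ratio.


U = 1.65·0.000125^(GP/1000)·(1−e^(−0.04t))/4.15;  IBU = (α/100)·m·U·1000/V;  BU:GU = IBU/GP
U = 1.65·0.000125^(62/1000)·(1−e^(−0.04·39))/4.15 = 0.1799
IBU = (14.6/100)·50·0.1799·1000/22.9 = 57.3435
BU:GU = 57.3435/62

0.9249


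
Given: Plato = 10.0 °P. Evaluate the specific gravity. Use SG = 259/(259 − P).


SG = 259/(259 − 10.0)

1.0402


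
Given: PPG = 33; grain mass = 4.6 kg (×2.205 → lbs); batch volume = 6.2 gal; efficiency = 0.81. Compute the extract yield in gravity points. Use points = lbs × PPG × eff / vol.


lbs = 4.6 × 2.205 = 10.1430
points = 10.1430 × 33 × 0.81 / 6.2

43.7294 points


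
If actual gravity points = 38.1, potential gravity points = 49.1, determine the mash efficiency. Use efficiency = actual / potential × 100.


efficiency = 38.1 / 49.1 × 100

77.5967 %


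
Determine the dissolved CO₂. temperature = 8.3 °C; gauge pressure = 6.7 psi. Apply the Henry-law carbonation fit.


vols = (P + 14.695)·(0.01821 + 0.09011·e^(−0.04·T))
vols = (6.7 + 14.695)·(0.01821 + 0.09011·e^(−0.04·8.3))

1.7728 volumes


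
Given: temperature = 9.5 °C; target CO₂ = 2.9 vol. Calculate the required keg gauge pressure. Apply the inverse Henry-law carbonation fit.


psi = vols/(0.01821 + 0.09011·e^(−0.04·T)) − 14.695
psi = 2.9/(0.01821 + 0.09011·e^(−0.04·9.5)) − 14.695

21.6309 psi


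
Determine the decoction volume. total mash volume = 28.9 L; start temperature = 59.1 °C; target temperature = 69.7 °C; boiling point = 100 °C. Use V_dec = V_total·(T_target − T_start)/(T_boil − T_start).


V_dec = 28.9·(69.7 − 59.1)/(100 − 59.1)

7.4900 L


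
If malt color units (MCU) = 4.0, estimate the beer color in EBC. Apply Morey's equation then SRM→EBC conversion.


SRM = 1.4922·MCU^0.6859;  EBC = SRM·1.97
SRM = 1.4922·4.0^0.6859 = 3.8617
EBC = 3.8617·1.97

7.6076 EBC


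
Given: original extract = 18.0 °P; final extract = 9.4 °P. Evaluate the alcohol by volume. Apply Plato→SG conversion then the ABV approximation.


SG = 259/(259 − P);  ABV = (OG − FG)·131.25
OG = 259/(259 − 18.0) = 1.0747
FG = 259/(259 − 9.4) = 1.0377
ABV = (1.0747 − 1.0377)·131.25

4.8600 % ABV


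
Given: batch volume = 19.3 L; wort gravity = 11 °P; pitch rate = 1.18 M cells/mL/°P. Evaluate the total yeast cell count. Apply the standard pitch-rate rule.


cells (billions) = rate · V_L · °P
cells = 1.18 · 19.3 · 11

250.5140 billion cells


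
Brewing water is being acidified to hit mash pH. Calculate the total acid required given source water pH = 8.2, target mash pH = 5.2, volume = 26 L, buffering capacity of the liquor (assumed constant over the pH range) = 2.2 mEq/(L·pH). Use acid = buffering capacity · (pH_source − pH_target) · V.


acid = 2.2 · (8.2 − 5.2) · 26

171.6000 mEq


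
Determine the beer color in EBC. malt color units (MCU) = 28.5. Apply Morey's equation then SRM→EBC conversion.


SRM = 1.4922·MCU^0.6859;  EBC = SRM·1.97
SRM = 1.4922·28.5^0.6859 = 14.8493
EBC = 14.8493·1.97

29.2531 EBC


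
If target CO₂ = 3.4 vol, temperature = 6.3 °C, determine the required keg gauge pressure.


psi = vols/(0.01821 + 0.09011·e^(−0.04·T)) − 14.695
psi = 3.4/(0.01821 + 0.09011·e^(−0.04·6.3)) − 14.695

23.8330 psi


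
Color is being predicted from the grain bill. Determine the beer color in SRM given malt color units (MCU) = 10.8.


SRM = 1.4922 · MCU^0.6859
SRM = 1.4922 · 10.8^0.6859

7.6322 SRM


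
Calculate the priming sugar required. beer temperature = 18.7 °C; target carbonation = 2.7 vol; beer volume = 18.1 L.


residual = 14.695·(0.01821 + 0.09011·e^(−0.04·T));  sugar = (target − residual)·4.0·V
residual = 14.695·(0.01821 + 0.09011·e^(−0.04·18.7)) = 0.8943
sugar = (2.7 − 0.8943)·4.0·18.1

130.7298 g


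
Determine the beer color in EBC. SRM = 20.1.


EBC = SRM · 1.97
EBC = 20.1 · 1.97

39.5970 EBC


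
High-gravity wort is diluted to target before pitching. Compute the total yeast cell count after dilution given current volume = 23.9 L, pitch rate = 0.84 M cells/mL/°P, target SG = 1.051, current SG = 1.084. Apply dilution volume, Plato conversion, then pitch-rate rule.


V_w = V·((SG_c−1)/(SG_t−1)−1);  °P = 259 − 259/SG_t;  cells = rate·(V+V_w)·°P
V_w = 23.9·((1.084−1)/(1.051−1)−1) = 15.4647
V_final = 23.9 + 15.4647 = 39.3647
°P = 259 − 259/1.051 = 12.5680
cells = 0.84·39.3647·12.5680

415.5789 billion cells


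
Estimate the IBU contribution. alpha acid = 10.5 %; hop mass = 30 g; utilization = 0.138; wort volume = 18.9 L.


IBU = (α/100)·mass·U·1000 / V
IBU = (10.5/100)·30·0.138·1000 / 18.9

23.0000 IBU


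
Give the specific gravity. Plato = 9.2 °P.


SG = 259/(259 − P)
SG = 259/(259 − 9.2)

1.0368


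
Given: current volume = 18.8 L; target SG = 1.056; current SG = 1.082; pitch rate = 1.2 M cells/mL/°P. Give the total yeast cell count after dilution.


V_w = V·((SG_c−1)/(SG_t−1)−1);  °P = 259 − 259/SG_t;  cells = rate·(V+V_w)·°P
V_w = 18.8·((1.082−1)/(1.056−1)−1) = 8.7286
V_final = 18.8 + 8.7286 = 27.5286
°P = 259 − 259/1.056 = 13.7348
cells = 1.2·27.5286·13.7348

453.7209 billion cells


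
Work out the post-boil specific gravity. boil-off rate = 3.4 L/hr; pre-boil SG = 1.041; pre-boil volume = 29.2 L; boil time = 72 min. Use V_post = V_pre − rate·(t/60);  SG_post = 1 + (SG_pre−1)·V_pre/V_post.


V_post = 29.2 − 3.4·(72/60) = 25.1200
SG_post = 1 + (1.041 − 1)·29.2/25.1200

1.0477


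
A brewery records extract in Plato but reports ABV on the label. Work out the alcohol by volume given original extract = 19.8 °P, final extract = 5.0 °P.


SG = 259/(259 − P);  ABV = (OG − FG)·131.25
OG = 259/(259 − 19.8) = 1.0828
FG = 259/(259 − 5.0) = 1.0197
ABV = (1.0828 − 1.0197)·131.25

8.2807 % ABV


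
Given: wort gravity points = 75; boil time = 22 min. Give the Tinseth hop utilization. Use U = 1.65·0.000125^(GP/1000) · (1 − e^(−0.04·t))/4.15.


bigness = 1.65·0.000125^(75/1000) = 0.8409
boil_factor = (1 − e^(−0.04·22))/4.15 = 0.1410
U = 0.8409 · 0.1410

0.1186


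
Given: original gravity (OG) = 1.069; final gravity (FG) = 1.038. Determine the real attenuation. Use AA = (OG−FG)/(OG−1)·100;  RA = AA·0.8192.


AA = (1.069 − 1.038)/(1.069 − 1)·100 = 44.9275
RA = 44.9275·0.8192

36.8046 %


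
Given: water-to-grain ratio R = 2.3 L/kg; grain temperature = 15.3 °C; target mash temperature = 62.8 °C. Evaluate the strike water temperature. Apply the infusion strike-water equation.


T_strike = (0.41/R)·(T_mash − T_grain) + T_mash
T_strike = (0.41/2.3)·(62.8 − 15.3) + 62.8

71.2674 °C


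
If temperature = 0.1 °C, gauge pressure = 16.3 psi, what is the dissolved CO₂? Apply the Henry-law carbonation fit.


vols = (P + 14.695)·(0.01821 + 0.09011·e^(−0.04·T))
vols = (16.3 + 14.695)·(0.01821 + 0.09011·e^(−0.04·0.1))

3.3462 volumes


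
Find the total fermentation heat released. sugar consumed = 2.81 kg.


Q = m_sugar · 590 kJ/kg
Q = 2.81 · 590

1657.9000 kJ


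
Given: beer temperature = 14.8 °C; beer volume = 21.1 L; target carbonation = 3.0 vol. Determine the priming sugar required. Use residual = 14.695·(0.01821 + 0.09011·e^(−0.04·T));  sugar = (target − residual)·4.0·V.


residual = 14.695·(0.01821 + 0.09011·e^(−0.04·14.8)) = 1.0002
sugar = (3.0 − 1.0002)·4.0·21.1

168.7873 g


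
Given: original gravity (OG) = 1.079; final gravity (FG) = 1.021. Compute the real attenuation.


AA = (OG−FG)/(OG−1)·100;  RA = AA·0.8192
AA = (1.079 − 1.021)/(1.079 − 1)·100 = 73.4177
RA = 73.4177·0.8192

60.1438 %


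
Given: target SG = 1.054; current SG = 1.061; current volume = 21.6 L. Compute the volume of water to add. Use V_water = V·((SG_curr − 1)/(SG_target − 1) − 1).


V_water = 21.6·((1.061 − 1)/(1.054 − 1) − 1)

2.8000 L


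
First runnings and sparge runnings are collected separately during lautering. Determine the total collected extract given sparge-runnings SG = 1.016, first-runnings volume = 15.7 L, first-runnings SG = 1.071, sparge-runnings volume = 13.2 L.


total = Σ (SG_i − 1)·1000·V_i
first = (1.071 − 1)·1000·15.7 = 1114.7000
sparge = (1.016 − 1)·1000·13.2 = 211.2000
total = 1114.7000 + 211.2000

1325.9000 gravity·L


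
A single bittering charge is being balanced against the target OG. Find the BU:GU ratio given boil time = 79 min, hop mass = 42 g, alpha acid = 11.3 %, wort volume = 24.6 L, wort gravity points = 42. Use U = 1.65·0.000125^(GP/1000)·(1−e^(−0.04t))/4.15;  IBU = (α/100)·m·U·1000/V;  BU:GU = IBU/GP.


U = 1.65·0.000125^(42/1000)·(1−e^(−0.04·79))/4.15 = 0.2610
IBU = (11.3/100)·42·0.2610·1000/24.6 = 50.3583
BU:GU = 50.3583/42

1.1990


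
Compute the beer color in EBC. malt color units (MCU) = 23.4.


SRM = 1.4922·MCU^0.6859;  EBC = SRM·1.97
SRM = 1.4922·23.4^0.6859 = 12.9710
EBC = 12.9710·1.97

25.5528 EBC


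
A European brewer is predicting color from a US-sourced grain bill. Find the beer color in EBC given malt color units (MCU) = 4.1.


SRM = 1.4922·MCU^0.6859;  EBC = SRM·1.97
SRM = 1.4922·4.1^0.6859 = 3.9277
EBC = 3.9277·1.97

7.7375 EBC


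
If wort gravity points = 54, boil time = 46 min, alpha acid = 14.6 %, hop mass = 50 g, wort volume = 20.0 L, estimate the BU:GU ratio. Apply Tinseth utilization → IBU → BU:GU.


U = 1.65·0.000125^(GP/1000)·(1−e^(−0.04t))/4.15;  IBU = (α/100)·m·U·1000/V;  BU:GU = IBU/GP
U = 1.65·0.000125^(54/1000)·(1−e^(−0.04·46))/4.15 = 0.2059
IBU = (14.6/100)·50·0.2059·1000/20.0 = 75.1367
BU:GU = 75.1367/54

1.3914


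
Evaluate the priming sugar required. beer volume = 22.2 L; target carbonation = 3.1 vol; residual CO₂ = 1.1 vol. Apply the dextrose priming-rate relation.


sugar = (target − residual)·4.0·V
sugar = (3.1 − 1.1)·4.0·22.2

177.6000 g


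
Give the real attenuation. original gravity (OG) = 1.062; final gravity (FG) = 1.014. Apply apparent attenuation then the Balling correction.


AA = (OG−FG)/(OG−1)·100;  RA = AA·0.8192
AA = (1.062 − 1.014)/(1.062 − 1)·100 = 77.4194
RA = 77.4194·0.8192

63.4219 %


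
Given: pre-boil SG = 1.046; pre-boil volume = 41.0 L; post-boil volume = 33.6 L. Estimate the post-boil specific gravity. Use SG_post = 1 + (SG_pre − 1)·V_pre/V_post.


pts_pre = (1.046 − 1)·1000 = 46.0000
pts_post = 46.0000·41.0/33.6 = 56.1310
SG_post = 1 + 56.1310/1000

1.0561


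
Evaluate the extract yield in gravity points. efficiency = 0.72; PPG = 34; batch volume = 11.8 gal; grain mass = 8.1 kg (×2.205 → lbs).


points = lbs × PPG × eff / vol
lbs = 8.1 × 2.205 = 17.8605
points = 17.8605 × 34 × 0.72 / 11.8

37.0530 points


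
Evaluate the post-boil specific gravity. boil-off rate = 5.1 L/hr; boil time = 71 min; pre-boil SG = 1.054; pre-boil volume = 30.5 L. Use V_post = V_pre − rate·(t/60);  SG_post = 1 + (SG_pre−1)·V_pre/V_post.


V_post = 30.5 − 5.1·(71/60) = 24.4650
SG_post = 1 + (1.054 − 1)·30.5/24.4650

1.0673


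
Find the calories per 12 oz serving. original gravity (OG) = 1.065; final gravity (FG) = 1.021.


ABW = (OG−FG)·131.25·0.79/FG;  °P = 259 − 259/SG (for OG→OE and FG→AE);  RE = 0.1808·OE + 0.8192·AE;  Cal = (6.9·ABW + 4·(RE−0.1))·FG·3.55
ABW = (1.065 − 1.021)·131.25·0.79/1.021 = 4.4684
OE = 259 − 259/1.065 = 15.8075 °P
AE = 259 − 259/1.021 = 5.3271 °P
RE = 0.1808·15.8075 + 0.8192·5.3271 = 7.2220 °P
Cal = (6.9·4.4684 + 4·(7.2220−0.1))·1.021·3.55

215.0083 kcal


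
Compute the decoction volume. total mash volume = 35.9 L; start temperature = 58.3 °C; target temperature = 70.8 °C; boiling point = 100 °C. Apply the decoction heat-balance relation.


V_dec = V_total·(T_target − T_start)/(T_boil − T_start)
V_dec = 35.9·(70.8 − 58.3)/(100 − 58.3)

10.7614 L


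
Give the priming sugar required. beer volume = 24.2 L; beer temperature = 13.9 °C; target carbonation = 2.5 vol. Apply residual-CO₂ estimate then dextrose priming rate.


residual = 14.695·(0.01821 + 0.09011·e^(−0.04·T));  sugar = (target − residual)·4.0·V
residual = 14.695·(0.01821 + 0.09011·e^(−0.04·13.9)) = 1.0270
sugar = (2.5 − 1.0270)·4.0·24.2

142.5861 g


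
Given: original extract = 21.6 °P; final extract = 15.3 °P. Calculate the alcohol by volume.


SG = 259/(259 − P);  ABV = (OG − FG)·131.25
OG = 259/(259 − 21.6) = 1.0910
FG = 259/(259 − 15.3) = 1.0628
ABV = (1.0910 − 1.0628)·131.25

3.7017 % ABV


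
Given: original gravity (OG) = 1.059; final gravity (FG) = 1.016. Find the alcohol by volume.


ABV = (OG − FG) · 131.25
ABV = (1.059 − 1.016) · 131.25

5.6437 % ABV


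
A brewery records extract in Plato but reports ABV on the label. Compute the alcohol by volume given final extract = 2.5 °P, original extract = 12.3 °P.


SG = 259/(259 − P);  ABV = (OG − FG)·131.25
OG = 259/(259 − 12.3) = 1.0499
FG = 259/(259 − 2.5) = 1.0097
ABV = (1.0499 − 1.0097)·131.25

5.2646 % ABV


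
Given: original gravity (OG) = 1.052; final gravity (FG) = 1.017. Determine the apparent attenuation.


AA = (OG − FG)/(OG − 1) · 100
AA = (1.052 − 1.017)/(1.052 − 1) · 100

67.3077 %


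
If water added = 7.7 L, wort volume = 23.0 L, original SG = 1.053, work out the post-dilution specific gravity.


SG_new = 1 + (SG_old − 1)·V_old/(V_old + V_water)
pts = (1.053 − 1)·1000·23.0/(23.0 + 7.7) = 39.7068
SG_new = 1 + 39.7068/1000

1.0397


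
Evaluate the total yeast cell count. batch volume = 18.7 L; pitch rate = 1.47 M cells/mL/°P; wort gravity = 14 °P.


cells (billions) = rate · V_L · °P
cells = 1.47 · 18.7 · 14

384.8460 billion cells


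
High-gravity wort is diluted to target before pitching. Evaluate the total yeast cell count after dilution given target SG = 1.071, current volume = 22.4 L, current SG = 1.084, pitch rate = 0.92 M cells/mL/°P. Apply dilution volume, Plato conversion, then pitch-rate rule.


V_w = V·((SG_c−1)/(SG_t−1)−1);  °P = 259 − 259/SG_t;  cells = rate·(V+V_w)·°P
V_w = 22.4·((1.084−1)/(1.071−1)−1) = 4.1014
V_final = 22.4 + 4.1014 = 26.5014
°P = 259 − 259/1.071 = 17.1699
cells = 0.92·26.5014·17.1699

418.6253 billion cells


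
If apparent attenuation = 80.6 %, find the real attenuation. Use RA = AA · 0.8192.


RA = 80.6 · 0.8192

66.0275 %


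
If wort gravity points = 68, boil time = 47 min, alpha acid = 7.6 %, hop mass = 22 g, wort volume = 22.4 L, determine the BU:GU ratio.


U = 1.65·0.000125^(GP/1000)·(1−e^(−0.04t))/4.15;  IBU = (α/100)·m·U·1000/V;  BU:GU = IBU/GP
U = 1.65·0.000125^(68/1000)·(1−e^(−0.04·47))/4.15 = 0.1829
IBU = (7.6/100)·22·0.1829·1000/22.4 = 13.6492
BU:GU = 13.6492/68

0.2007


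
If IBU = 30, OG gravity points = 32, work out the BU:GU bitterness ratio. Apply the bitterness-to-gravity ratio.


BU:GU = IBU / OG_points
BU:GU = 30 / 32

0.9375


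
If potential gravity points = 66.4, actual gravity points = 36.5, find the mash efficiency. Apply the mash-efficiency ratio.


efficiency = actual / potential × 100
efficiency = 36.5 / 66.4 × 100

54.9699 %


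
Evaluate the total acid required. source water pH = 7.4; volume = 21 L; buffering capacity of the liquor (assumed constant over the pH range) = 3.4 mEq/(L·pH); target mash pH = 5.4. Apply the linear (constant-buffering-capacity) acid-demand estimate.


acid = buffering capacity · (pH_source − pH_target) · V
acid = 3.4 · (7.4 − 5.4) · 21

142.8000 mEq


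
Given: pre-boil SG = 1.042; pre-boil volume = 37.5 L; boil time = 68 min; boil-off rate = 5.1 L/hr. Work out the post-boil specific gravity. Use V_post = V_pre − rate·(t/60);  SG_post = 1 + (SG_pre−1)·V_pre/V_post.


V_post = 37.5 − 5.1·(68/60) = 31.7200
SG_post = 1 + (1.042 − 1)·37.5/31.7200

1.0497


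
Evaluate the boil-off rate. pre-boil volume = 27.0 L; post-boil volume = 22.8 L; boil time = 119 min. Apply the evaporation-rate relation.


rate = (V_pre − V_post) / (t_min/60)
rate = (27.0 − 22.8) / (119/60)

2.1176 L/hr


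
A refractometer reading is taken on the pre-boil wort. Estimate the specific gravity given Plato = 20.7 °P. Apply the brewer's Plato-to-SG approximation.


SG = 259/(259 − P)
SG = 259/(259 − 20.7)

1.0869


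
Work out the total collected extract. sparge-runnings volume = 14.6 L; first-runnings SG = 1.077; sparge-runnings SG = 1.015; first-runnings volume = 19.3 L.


total = Σ (SG_i − 1)·1000·V_i
first = (1.077 − 1)·1000·19.3 = 1486.1000
sparge = (1.015 − 1)·1000·14.6 = 219.0000
total = 1486.1000 + 219.0000

1705.1000 gravity·L


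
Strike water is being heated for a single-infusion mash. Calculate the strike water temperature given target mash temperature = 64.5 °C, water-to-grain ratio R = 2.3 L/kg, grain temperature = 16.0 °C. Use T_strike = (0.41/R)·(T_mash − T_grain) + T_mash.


T_strike = (0.41/2.3)·(64.5 − 16.0) + 64.5

73.1457 °C


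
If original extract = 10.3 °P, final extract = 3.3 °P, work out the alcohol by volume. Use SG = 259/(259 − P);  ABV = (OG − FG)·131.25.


OG = 259/(259 − 10.3) = 1.0414
FG = 259/(259 − 3.3) = 1.0129
ABV = (1.0414 − 1.0129)·131.25

3.7419 % ABV


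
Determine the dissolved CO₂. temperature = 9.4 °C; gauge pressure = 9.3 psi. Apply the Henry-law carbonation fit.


vols = (P + 14.695)·(0.01821 + 0.09011·e^(−0.04·T))
vols = (9.3 + 14.695)·(0.01821 + 0.09011·e^(−0.04·9.4))

1.9215 volumes


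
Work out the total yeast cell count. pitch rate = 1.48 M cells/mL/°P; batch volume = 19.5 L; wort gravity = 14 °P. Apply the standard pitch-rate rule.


cells (billions) = rate · V_L · °P
cells = 1.48 · 19.5 · 14

404.0400 billion cells


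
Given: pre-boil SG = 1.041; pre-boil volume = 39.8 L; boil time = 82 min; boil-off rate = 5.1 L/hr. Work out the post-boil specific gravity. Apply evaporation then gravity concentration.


V_post = V_pre − rate·(t/60);  SG_post = 1 + (SG_pre−1)·V_pre/V_post
V_post = 39.8 − 5.1·(82/60) = 32.8300
SG_post = 1 + (1.041 − 1)·39.8/32.8300

1.0497


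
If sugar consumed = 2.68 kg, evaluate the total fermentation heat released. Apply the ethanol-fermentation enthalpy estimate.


Q = m_sugar · 590 kJ/kg
Q = 2.68 · 590

1581.2000 kJ


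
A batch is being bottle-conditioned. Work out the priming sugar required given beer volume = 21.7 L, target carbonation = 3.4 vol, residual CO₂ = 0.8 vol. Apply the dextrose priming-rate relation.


sugar = (target − residual)·4.0·V
sugar = (3.4 − 0.8)·4.0·21.7

225.6800 g


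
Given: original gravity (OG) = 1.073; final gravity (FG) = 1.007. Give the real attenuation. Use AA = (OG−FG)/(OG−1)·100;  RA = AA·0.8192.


AA = (1.073 − 1.007)/(1.073 − 1)·100 = 90.4110
RA = 90.4110·0.8192

74.0647 %


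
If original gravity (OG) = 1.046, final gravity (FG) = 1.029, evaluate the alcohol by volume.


ABV = (OG − FG) · 131.25
ABV = (1.046 − 1.029) · 131.25

2.2313 % ABV


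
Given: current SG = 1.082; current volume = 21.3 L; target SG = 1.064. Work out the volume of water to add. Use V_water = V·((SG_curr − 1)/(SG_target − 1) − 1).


V_water = 21.3·((1.082 − 1)/(1.064 − 1) − 1)

5.9906 L


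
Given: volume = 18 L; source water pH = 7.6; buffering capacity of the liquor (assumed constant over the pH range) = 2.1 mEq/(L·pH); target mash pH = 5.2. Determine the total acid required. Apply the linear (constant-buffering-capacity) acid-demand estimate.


acid = buffering capacity · (pH_source − pH_target) · V
acid = 2.1 · (7.6 − 5.2) · 18

90.7200 mEq


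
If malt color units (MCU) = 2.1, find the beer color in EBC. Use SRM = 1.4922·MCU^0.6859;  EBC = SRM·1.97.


SRM = 1.4922·2.1^0.6859 = 2.4822
EBC = 2.4822·1.97

4.8899 EBC


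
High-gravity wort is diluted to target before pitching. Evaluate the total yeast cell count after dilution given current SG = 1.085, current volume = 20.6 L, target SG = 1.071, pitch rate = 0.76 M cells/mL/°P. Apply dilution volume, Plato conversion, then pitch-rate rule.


V_w = V·((SG_c−1)/(SG_t−1)−1);  °P = 259 − 259/SG_t;  cells = rate·(V+V_w)·°P
V_w = 20.6·((1.085−1)/(1.071−1)−1) = 4.0620
V_final = 20.6 + 4.0620 = 24.6620
°P = 259 − 259/1.071 = 17.1699
cells = 0.76·24.6620·17.1699

321.8178 billion cells


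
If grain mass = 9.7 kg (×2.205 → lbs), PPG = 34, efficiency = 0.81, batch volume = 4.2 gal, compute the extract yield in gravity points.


points = lbs × PPG × eff / vol
lbs = 9.7 × 2.205 = 21.3885
points = 21.3885 × 34 × 0.81 / 4.2

140.2475 points


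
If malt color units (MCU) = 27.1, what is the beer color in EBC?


SRM = 1.4922·MCU^0.6859;  EBC = SRM·1.97
SRM = 1.4922·27.1^0.6859 = 14.3450
EBC = 14.3450·1.97

28.2597 EBC


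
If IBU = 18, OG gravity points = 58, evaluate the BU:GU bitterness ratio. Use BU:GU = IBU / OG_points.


BU:GU = 18 / 58

0.3103


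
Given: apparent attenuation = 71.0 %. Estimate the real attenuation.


RA = AA · 0.8192
RA = 71.0 · 0.8192

58.1632 %


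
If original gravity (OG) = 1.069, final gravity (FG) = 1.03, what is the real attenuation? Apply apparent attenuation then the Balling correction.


AA = (OG−FG)/(OG−1)·100;  RA = AA·0.8192
AA = (1.069 − 1.03)/(1.069 − 1)·100 = 56.5217
RA = 56.5217·0.8192

46.3026 %


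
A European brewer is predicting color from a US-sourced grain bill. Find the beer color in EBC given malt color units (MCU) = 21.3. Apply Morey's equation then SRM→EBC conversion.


SRM = 1.4922·MCU^0.6859;  EBC = SRM·1.97
SRM = 1.4922·21.3^0.6859 = 12.1608
EBC = 12.1608·1.97

23.9568 EBC


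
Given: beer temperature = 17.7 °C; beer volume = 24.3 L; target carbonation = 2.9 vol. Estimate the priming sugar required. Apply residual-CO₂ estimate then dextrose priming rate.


residual = 14.695·(0.01821 + 0.09011·e^(−0.04·T));  sugar = (target − residual)·4.0·V
residual = 14.695·(0.01821 + 0.09011·e^(−0.04·17.7)) = 0.9199
sugar = (2.9 − 0.9199)·4.0·24.3

192.4640 g


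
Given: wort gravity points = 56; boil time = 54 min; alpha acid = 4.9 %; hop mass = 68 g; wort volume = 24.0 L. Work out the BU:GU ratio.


U = 1.65·0.000125^(GP/1000)·(1−e^(−0.04t))/4.15;  IBU = (α/100)·m·U·1000/V;  BU:GU = IBU/GP
U = 1.65·0.000125^(56/1000)·(1−e^(−0.04·54))/4.15 = 0.2126
IBU = (4.9/100)·68·0.2126·1000/24.0 = 29.5216
BU:GU = 29.5216/56

0.5272


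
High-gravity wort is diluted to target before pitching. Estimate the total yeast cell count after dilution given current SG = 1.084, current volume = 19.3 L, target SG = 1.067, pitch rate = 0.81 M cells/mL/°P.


V_w = V·((SG_c−1)/(SG_t−1)−1);  °P = 259 − 259/SG_t;  cells = rate·(V+V_w)·°P
V_w = 19.3·((1.084−1)/(1.067−1)−1) = 4.8970
V_final = 19.3 + 4.8970 = 24.1970
°P = 259 − 259/1.067 = 16.2634
cells = 0.81·24.1970·16.2634

318.7550 billion cells


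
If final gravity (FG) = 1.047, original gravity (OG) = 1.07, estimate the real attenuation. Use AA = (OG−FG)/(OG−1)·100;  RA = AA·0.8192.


AA = (1.07 − 1.047)/(1.07 − 1)·100 = 32.8571
RA = 32.8571·0.8192

26.9166 %


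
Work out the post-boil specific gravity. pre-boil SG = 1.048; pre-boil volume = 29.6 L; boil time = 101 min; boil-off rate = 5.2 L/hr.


V_post = V_pre − rate·(t/60);  SG_post = 1 + (SG_pre−1)·V_pre/V_post
V_post = 29.6 − 5.2·(101/60) = 20.8467
SG_post = 1 + (1.048 − 1)·29.6/20.8467

1.0682


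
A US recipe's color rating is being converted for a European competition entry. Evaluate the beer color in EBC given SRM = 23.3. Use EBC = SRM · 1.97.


EBC = 23.3 · 1.97

45.9010 EBC


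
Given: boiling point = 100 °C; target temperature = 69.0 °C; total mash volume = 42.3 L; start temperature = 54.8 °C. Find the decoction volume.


V_dec = V_total·(T_target − T_start)/(T_boil − T_start)
V_dec = 42.3·(69.0 − 54.8)/(100 − 54.8)

13.2889 L


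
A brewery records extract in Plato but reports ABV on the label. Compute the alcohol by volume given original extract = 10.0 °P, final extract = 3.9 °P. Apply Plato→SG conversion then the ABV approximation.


SG = 259/(259 − P);  ABV = (OG − FG)·131.25
OG = 259/(259 − 10.0) = 1.0402
FG = 259/(259 − 3.9) = 1.0153
ABV = (1.0402 − 1.0153)·131.25

3.2645 % ABV


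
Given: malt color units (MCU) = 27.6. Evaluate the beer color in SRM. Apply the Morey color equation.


SRM = 1.4922 · MCU^0.6859
SRM = 1.4922 · 27.6^0.6859

14.5260 SRM


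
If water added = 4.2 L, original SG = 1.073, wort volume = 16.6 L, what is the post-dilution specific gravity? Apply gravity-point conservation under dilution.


SG_new = 1 + (SG_old − 1)·V_old/(V_old + V_water)
pts = (1.073 − 1)·1000·16.6/(16.6 + 4.2) = 58.2596
SG_new = 1 + 58.2596/1000

1.0583


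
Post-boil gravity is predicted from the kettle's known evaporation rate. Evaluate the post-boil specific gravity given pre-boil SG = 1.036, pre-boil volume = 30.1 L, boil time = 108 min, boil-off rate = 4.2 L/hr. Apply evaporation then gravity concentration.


V_post = V_pre − rate·(t/60);  SG_post = 1 + (SG_pre−1)·V_pre/V_post
V_post = 30.1 − 4.2·(108/60) = 22.5400
SG_post = 1 + (1.036 − 1)·30.1/22.5400

1.0481


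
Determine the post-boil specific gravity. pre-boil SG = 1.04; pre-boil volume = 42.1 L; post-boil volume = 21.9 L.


SG_post = 1 + (SG_pre − 1)·V_pre/V_post
pts_pre = (1.04 − 1)·1000 = 40.0000
pts_post = 40.0000·42.1/21.9 = 76.8950
SG_post = 1 + 76.8950/1000

1.0769


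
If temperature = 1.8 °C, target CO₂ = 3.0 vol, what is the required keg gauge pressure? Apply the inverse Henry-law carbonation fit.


psi = vols/(0.01821 + 0.09011·e^(−0.04·T)) − 14.695
psi = 3.0/(0.01821 + 0.09011·e^(−0.04·1.8)) − 14.695

14.6994 psi


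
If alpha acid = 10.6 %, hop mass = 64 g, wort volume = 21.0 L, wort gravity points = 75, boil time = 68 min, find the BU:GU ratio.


U = 1.65·0.000125^(GP/1000)·(1−e^(−0.04t))/4.15;  IBU = (α/100)·m·U·1000/V;  BU:GU = IBU/GP
U = 1.65·0.000125^(75/1000)·(1−e^(−0.04·68))/4.15 = 0.1893
IBU = (10.6/100)·64·0.1893·1000/21.0 = 61.1471
BU:GU = 61.1471/75

0.8153


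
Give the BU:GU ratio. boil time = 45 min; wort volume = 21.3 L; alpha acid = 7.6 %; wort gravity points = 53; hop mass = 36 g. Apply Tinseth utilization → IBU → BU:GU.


U = 1.65·0.000125^(GP/1000)·(1−e^(−0.04t))/4.15;  IBU = (α/100)·m·U·1000/V;  BU:GU = IBU/GP
U = 1.65·0.000125^(53/1000)·(1−e^(−0.04·45))/4.15 = 0.2061
IBU = (7.6/100)·36·0.2061·1000/21.3 = 26.4752
BU:GU = 26.4752/53

0.4995


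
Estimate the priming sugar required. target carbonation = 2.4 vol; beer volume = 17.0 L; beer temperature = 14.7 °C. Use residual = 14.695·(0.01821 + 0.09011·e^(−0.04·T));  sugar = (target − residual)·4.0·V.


residual = 14.695·(0.01821 + 0.09011·e^(−0.04·14.7)) = 1.0031
sugar = (2.4 − 1.0031)·4.0·17.0

94.9901 g


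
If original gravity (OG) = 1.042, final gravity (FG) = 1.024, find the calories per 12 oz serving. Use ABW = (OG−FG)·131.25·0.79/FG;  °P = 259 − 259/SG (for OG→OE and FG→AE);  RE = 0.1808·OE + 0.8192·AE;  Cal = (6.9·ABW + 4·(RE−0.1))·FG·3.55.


ABW = (1.042 − 1.024)·131.25·0.79/1.024 = 1.8226
OE = 259 − 259/1.042 = 10.4395 °P
AE = 259 − 259/1.024 = 6.0703 °P
RE = 0.1808·10.4395 + 0.8192·6.0703 = 6.8603 °P
Cal = (6.9·1.8226 + 4·(6.8603−0.1))·1.024·3.55

144.0166 kcal


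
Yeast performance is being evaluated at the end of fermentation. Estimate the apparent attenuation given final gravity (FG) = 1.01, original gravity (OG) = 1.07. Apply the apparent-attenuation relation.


AA = (OG − FG)/(OG − 1) · 100
AA = (1.07 − 1.01)/(1.07 − 1) · 100

85.7143 %


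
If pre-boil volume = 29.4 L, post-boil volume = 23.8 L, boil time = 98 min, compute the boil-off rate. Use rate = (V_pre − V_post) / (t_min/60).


rate = (29.4 − 23.8) / (98/60)

3.4286 L/hr


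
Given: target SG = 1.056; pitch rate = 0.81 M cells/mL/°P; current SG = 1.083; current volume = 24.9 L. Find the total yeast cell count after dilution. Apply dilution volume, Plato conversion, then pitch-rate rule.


V_w = V·((SG_c−1)/(SG_t−1)−1);  °P = 259 − 259/SG_t;  cells = rate·(V+V_w)·°P
V_w = 24.9·((1.083−1)/(1.056−1)−1) = 12.0054
V_final = 24.9 + 12.0054 = 36.9054
°P = 259 − 259/1.056 = 13.7348
cells = 0.81·36.9054·13.7348

410.5805 billion cells


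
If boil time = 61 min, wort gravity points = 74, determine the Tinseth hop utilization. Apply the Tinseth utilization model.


U = 1.65·0.000125^(GP/1000) · (1 − e^(−0.04·t))/4.15
bigness = 1.65·0.000125^(74/1000) = 0.8485
boil_factor = (1 − e^(−0.04·61))/4.15 = 0.2200
U = 0.8485 · 0.2200

0.1866


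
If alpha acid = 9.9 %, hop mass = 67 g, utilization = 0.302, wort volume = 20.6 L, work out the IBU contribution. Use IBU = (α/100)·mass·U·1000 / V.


IBU = (9.9/100)·67·0.302·1000 / 20.6

97.2411 IBU


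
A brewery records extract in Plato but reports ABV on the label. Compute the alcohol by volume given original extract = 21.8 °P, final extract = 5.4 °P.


SG = 259/(259 − P);  ABV = (OG − FG)·131.25
OG = 259/(259 − 21.8) = 1.0919
FG = 259/(259 − 5.4) = 1.0213
ABV = (1.0919 − 1.0213)·131.25

9.2678 % ABV


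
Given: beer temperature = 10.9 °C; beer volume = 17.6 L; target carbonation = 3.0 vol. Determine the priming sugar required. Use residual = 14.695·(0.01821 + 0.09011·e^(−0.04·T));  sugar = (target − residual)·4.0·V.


residual = 14.695·(0.01821 + 0.09011·e^(−0.04·10.9)) = 1.1238
sugar = (3.0 − 1.1238)·4.0·17.6

132.0827 g


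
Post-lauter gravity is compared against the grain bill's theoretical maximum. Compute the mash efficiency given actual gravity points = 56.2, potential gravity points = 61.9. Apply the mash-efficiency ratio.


efficiency = actual / potential × 100
efficiency = 56.2 / 61.9 × 100

90.7916 %


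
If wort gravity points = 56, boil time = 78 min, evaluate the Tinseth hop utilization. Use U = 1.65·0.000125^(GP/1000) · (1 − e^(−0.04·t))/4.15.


bigness = 1.65·0.000125^(56/1000) = 0.9975
boil_factor = (1 − e^(−0.04·78))/4.15 = 0.2303
U = 0.9975 · 0.2303

0.2297


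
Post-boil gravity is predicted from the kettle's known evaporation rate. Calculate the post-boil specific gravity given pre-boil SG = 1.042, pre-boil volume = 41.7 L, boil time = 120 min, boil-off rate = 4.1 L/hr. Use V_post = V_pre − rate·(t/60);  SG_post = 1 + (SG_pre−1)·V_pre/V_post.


V_post = 41.7 − 4.1·(120/60) = 33.5000
SG_post = 1 + (1.042 − 1)·41.7/33.5000

1.0523


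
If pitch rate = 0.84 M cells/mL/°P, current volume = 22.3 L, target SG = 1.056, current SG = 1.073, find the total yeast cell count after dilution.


V_w = V·((SG_c−1)/(SG_t−1)−1);  °P = 259 − 259/SG_t;  cells = rate·(V+V_w)·°P
V_w = 22.3·((1.073−1)/(1.056−1)−1) = 6.7696
V_final = 22.3 + 6.7696 = 29.0696
°P = 259 − 259/1.056 = 13.7348
cells = 0.84·29.0696·13.7348

335.3844 billion cells


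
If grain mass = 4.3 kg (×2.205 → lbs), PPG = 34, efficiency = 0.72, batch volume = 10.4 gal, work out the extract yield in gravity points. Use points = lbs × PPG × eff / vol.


lbs = 4.3 × 2.205 = 9.4815
points = 9.4815 × 34 × 0.72 / 10.4

22.3180 points


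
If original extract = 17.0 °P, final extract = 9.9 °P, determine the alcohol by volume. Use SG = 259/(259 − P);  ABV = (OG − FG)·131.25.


OG = 259/(259 − 17.0) = 1.0702
FG = 259/(259 − 9.9) = 1.0397
ABV = (1.0702 − 1.0397)·131.25

4.0038 % ABV


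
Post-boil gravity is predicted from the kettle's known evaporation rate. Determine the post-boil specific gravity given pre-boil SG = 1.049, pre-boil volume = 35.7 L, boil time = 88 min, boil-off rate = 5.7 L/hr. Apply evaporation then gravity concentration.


V_post = V_pre − rate·(t/60);  SG_post = 1 + (SG_pre−1)·V_pre/V_post
V_post = 35.7 − 5.7·(88/60) = 27.3400
SG_post = 1 + (1.049 − 1)·35.7/27.3400

1.0640


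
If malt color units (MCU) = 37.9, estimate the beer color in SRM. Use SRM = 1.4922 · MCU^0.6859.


SRM = 1.4922 · 37.9^0.6859

18.0558 SRM


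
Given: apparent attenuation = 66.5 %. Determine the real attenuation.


RA = AA · 0.8192
RA = 66.5 · 0.8192

54.4768 %


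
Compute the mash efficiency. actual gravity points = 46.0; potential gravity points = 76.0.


efficiency = actual / potential × 100
efficiency = 46.0 / 76.0 × 100

60.5263 %


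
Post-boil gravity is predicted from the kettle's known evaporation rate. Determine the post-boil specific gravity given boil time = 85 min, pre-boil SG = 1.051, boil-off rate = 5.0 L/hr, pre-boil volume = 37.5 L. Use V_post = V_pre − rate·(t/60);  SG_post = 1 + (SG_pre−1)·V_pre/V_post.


V_post = 37.5 − 5.0·(85/60) = 30.4167
SG_post = 1 + (1.051 − 1)·37.5/30.4167

1.0629


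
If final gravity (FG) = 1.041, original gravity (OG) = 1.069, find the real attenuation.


AA = (OG−FG)/(OG−1)·100;  RA = AA·0.8192
AA = (1.069 − 1.041)/(1.069 − 1)·100 = 40.5797
RA = 40.5797·0.8192

33.2429 %


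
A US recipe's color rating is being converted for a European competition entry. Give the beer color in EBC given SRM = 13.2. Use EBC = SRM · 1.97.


EBC = 13.2 · 1.97

26.0040 EBC


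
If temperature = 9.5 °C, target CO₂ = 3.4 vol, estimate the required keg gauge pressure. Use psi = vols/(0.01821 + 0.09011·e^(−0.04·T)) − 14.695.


psi = 3.4/(0.01821 + 0.09011·e^(−0.04·9.5)) − 14.695

27.8940 psi


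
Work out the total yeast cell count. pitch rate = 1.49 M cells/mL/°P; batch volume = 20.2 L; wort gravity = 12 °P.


cells (billions) = rate · V_L · °P
cells = 1.49 · 20.2 · 12

361.1760 billion cells


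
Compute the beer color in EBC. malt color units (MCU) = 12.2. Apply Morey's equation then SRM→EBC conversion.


SRM = 1.4922·MCU^0.6859;  EBC = SRM·1.97
SRM = 1.4922·12.2^0.6859 = 8.2978
EBC = 8.2978·1.97

16.3466 EBC


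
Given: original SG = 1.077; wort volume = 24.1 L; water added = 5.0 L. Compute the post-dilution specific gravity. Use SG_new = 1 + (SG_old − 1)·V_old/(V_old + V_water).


pts = (1.077 − 1)·1000·24.1/(24.1 + 5.0) = 63.7698
SG_new = 1 + 63.7698/1000

1.0638


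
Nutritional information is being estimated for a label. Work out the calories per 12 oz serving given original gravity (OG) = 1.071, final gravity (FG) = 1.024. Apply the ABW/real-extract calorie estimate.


ABW = (OG−FG)·131.25·0.79/FG;  °P = 259 − 259/SG (for OG→OE and FG→AE);  RE = 0.1808·OE + 0.8192·AE;  Cal = (6.9·ABW + 4·(RE−0.1))·FG·3.55
ABW = (1.071 − 1.024)·131.25·0.79/1.024 = 4.7591
OE = 259 − 259/1.071 = 17.1699 °P
AE = 259 − 259/1.024 = 6.0703 °P
RE = 0.1808·17.1699 + 0.8192·6.0703 = 8.0771 °P
Cal = (6.9·4.7591 + 4·(8.0771−0.1))·1.024·3.55

235.3656 kcal


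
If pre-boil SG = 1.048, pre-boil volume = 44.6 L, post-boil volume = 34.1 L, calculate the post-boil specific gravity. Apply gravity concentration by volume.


SG_post = 1 + (SG_pre − 1)·V_pre/V_post
pts_pre = (1.048 − 1)·1000 = 48.0000
pts_post = 48.0000·44.6/34.1 = 62.7801
SG_post = 1 + 62.7801/1000

1.0628


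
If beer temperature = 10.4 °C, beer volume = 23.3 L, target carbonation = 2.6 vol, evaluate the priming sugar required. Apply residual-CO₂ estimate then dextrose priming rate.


residual = 14.695·(0.01821 + 0.09011·e^(−0.04·T));  sugar = (target − residual)·4.0·V
residual = 14.695·(0.01821 + 0.09011·e^(−0.04·10.4)) = 1.1411
sugar = (2.6 − 1.1411)·4.0·23.3

135.9674 g
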